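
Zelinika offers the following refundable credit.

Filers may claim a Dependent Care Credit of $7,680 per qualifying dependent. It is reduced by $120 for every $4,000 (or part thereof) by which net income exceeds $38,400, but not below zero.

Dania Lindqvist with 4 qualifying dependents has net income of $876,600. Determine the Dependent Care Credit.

$5,520

Dependent Care Credit: base = 4 × $7,680 = $30,720. income exceeds $38,400 by $838,200, which is 210 full-or-partial $4,000 increments; reduction = 210 × $120 = $25,200, leaving $5,520.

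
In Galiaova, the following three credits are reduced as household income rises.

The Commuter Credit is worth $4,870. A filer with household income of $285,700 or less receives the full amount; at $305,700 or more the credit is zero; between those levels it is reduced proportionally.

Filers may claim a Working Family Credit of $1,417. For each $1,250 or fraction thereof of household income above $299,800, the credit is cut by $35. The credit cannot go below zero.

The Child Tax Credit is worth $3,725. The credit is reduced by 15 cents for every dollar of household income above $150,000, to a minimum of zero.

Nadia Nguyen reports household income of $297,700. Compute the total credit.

$3,365

Commuter Credit: $297,700 is $12,000 into a $20,000 phase-out range, leaving 8,000/20,000 of the credit: $4,870 × 8,000/20,000 = $1,948.
Working Family Credit: $297,700 is at or below the $299,800 threshold, so the full $1,417 applies.
Child Tax Credit: 15% of the $147,700 excess over $150,000 is $22,155 ≥ base, so the credit is $0.
Total: $1,948 + $1,417 + $0 = $3,365.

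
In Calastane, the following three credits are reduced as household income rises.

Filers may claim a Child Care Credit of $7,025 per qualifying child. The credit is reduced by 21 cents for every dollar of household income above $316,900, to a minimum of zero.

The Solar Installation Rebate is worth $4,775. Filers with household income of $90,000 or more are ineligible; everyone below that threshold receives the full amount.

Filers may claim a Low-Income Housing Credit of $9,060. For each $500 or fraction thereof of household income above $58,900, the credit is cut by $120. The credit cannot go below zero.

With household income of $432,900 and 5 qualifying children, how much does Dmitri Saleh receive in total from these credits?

Child Care Credit: base = 5 × $7,025 = $35,125. 21% of the $116,000 excess over $316,900 is $24,360; credit = $35,125 − $24,360 = $10,765.
Solar Installation Rebate: $432,900 meets or exceeds the $90,000 cutoff, so the credit is $0.
Low-Income Housing Credit: income exceeds $58,900 by $374,000 → 748 increments × $120 = $89,760 ≥ base, so the credit is $0.
Total: $10,765 + $0 + $0 = $10,765.

$10,765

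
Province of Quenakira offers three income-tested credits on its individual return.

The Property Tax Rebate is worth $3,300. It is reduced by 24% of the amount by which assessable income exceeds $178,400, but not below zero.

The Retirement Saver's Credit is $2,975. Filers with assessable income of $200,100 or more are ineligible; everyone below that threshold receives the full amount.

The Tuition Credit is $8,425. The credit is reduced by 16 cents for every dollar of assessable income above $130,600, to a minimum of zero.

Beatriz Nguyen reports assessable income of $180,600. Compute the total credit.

$6,172

Property Tax Rebate: 24% of the $2,200 excess over $178,400 is $528; credit = $3,300 − $528 = $2,772.
Retirement Saver's Credit: $180,600 is below the $200,100 cutoff, so the full $2,975 applies.
Tuition Credit: 16% of the $50,000 excess over $130,600 is $8,000; credit = $8,425 − $8,000 = $425.
Total: $2,772 + $2,975 + $425 = $6,172.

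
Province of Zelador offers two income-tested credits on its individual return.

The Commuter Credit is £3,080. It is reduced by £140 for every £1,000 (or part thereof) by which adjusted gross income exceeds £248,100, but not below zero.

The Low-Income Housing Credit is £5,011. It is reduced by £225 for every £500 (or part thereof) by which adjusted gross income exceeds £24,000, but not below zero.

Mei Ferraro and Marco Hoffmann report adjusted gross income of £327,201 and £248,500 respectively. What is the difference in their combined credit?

Mei (£327,201): Commuter Credit: income exceeds £248,100 by £79,101 → 80 increments × £140 = £11,200 ≥ base, so the credit is £0. Low-Income Housing Credit: income exceeds £24,000 by £303,201 → 607 increments × £225 = £136,575 ≥ base, so the credit is £0. total £0 + £0 = £0
Marco (£248,500): Commuter Credit: income exceeds £248,100 by £400, which is 1 full-or-partial £1,000 increment; reduction = 1 × £140 = £140, leaving £2,940. Low-Income Housing Credit: income exceeds £24,000 by £224,500 → 449 increments × £225 = £101,025 ≥ base, so the credit is £0. total £2,940 + £0 = £2,940
Difference: |£0 − £2,940| = £2,940.

£2,940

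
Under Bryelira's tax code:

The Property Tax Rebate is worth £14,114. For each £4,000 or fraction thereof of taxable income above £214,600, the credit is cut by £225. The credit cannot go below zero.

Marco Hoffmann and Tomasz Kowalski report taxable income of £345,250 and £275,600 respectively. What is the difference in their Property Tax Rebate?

Marco (£345,250): Property Tax Rebate: income exceeds £214,600 by £130,650, which is 33 full-or-partial £4,000 increments; reduction = 33 × £225 = £7,425, leaving £6,689.
Tomasz (£275,600): Property Tax Rebate: income exceeds £214,600 by £61,000, which is 16 full-or-partial £4,000 increments; reduction = 16 × £225 = £3,600, leaving £10,514.
Difference: |£6,689 − £10,514| = £3,825.

£3,825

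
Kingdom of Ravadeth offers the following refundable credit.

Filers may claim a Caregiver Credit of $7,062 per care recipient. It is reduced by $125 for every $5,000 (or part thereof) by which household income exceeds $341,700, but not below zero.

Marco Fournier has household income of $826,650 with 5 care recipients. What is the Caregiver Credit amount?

Caregiver Credit: base = 5 × $7,062 = $35,310. income exceeds $341,700 by $484,950, which is 97 full-or-partial $5,000 increments; reduction = 97 × $125 = $12,125, leaving $23,185.

$23,185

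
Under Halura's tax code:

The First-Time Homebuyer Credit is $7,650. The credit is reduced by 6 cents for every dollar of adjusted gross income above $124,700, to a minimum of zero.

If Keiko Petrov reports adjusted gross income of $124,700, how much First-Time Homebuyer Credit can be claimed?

$7,650

First-Time Homebuyer Credit: $124,700 is at or below the $124,700 threshold, so the full $7,650 applies.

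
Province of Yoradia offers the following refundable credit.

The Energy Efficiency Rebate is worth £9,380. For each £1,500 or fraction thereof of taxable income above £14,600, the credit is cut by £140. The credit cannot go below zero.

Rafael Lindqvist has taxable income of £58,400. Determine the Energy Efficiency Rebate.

£5,180

Energy Efficiency Rebate: income exceeds £14,600 by £43,800, which is 30 full-or-partial £1,500 increments; reduction = 30 × £140 = £4,200, leaving £5,180.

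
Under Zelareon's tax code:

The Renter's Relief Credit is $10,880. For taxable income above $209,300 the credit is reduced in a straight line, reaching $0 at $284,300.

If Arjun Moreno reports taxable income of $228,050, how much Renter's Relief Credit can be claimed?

$8,160

Renter's Relief Credit: $228,050 is $18,750 into a $75,000 phase-out range, leaving 56,250/75,000 of the credit: $10,880 × 56,250/75,000 = $8,160.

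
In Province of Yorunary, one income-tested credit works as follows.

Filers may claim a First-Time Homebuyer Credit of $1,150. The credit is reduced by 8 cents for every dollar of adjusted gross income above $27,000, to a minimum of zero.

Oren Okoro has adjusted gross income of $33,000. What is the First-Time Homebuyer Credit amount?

First-Time Homebuyer Credit: 8% of the $6,000 excess over $27,000 is $480; credit = $1,150 − $480 = $670.

$670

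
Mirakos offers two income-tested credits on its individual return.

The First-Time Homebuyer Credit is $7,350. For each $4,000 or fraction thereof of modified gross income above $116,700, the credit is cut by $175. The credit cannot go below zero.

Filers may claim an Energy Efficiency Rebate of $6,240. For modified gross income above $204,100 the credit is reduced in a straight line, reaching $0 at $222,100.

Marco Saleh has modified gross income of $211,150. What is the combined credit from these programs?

First-Time Homebuyer Credit: income exceeds $116,700 by $94,450, which is 24 full-or-partial $4,000 increments; reduction = 24 × $175 = $4,200, leaving $3,150.
Energy Efficiency Rebate: $211,150 is $7,050 into a $18,000 phase-out range, leaving 10,950/18,000 of the credit: $6,240 × 10,950/18,000 = $3,796.
Total: $3,150 + $3,796 = $6,946.

$6,946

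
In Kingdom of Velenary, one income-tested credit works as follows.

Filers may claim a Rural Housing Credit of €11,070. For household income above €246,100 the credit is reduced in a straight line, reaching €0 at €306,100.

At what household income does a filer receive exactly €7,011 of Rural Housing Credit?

€268,100

€7,011 is 7,011/11,070 of the full €11,070, so 4,059/11,070 of the €60,000 range has been used: income = €246,100 + €60,000 × 4,059/11,070 = €268,100.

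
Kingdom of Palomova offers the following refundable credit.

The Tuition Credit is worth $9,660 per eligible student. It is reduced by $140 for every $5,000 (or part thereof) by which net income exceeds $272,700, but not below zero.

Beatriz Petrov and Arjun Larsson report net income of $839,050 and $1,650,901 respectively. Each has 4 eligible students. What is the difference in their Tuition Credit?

$22,680

Beatriz ($839,050): Tuition Credit: base = 4 × $9,660 = $38,640. income exceeds $272,700 by $566,350, which is 114 full-or-partial $5,000 increments; reduction = 114 × $140 = $15,960, leaving $22,680.
Arjun ($1,650,901): Tuition Credit: base = 4 × $9,660 = $38,640. income exceeds $272,700 by $1,378,201 → 276 increments × $140 = $38,640 ≥ base, so the credit is $0.
Difference: |$22,680 − $0| = $22,680.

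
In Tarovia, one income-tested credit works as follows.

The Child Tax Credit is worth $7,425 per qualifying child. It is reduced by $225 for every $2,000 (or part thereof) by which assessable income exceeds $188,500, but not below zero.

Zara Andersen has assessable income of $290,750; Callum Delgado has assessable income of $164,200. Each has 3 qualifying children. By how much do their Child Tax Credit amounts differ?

$11,700

Zara ($290,750): Child Tax Credit: base = 3 × $7,425 = $22,275. income exceeds $188,500 by $102,250, which is 52 full-or-partial $2,000 increments; reduction = 52 × $225 = $11,700, leaving $10,575.
Callum ($164,200): Child Tax Credit: base = 3 × $7,425 = $22,275. $164,200 is at or below the $188,500 threshold, so the full $22,275 applies.
Difference: |$10,575 − $22,275| = $11,700.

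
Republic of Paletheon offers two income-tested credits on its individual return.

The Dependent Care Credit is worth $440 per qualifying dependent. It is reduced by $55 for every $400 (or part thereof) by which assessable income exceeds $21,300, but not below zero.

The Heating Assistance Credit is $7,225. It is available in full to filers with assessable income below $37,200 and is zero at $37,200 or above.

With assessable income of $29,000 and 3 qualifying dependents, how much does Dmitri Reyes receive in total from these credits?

$7,445

Dependent Care Credit: base = 3 × $440 = $1,320. income exceeds $21,300 by $7,700, which is 20 full-or-partial $400 increments; reduction = 20 × $55 = $1,100, leaving $220.
Heating Assistance Credit: $29,000 is below the $37,200 cutoff, so the full $7,225 applies.
Total: $220 + $7,225 = $7,445.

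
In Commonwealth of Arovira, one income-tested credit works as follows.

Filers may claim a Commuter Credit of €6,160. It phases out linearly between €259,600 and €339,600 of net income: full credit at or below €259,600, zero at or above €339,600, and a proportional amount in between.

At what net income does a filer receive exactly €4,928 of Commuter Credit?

€275,600

€4,928 is 4,928/6,160 of the full €6,160, so 1,232/6,160 of the €80,000 range has been used: income = €259,600 + €80,000 × 1,232/6,160 = €275,600.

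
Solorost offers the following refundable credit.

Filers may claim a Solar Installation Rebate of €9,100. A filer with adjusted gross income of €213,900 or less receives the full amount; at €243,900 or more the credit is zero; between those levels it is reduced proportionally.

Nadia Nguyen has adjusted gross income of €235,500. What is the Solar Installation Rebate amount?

Solar Installation Rebate: €235,500 is €21,600 into a €30,000 phase-out range, leaving 8,400/30,000 of the credit: €9,100 × 8,400/30,000 = €2,548.

€2,548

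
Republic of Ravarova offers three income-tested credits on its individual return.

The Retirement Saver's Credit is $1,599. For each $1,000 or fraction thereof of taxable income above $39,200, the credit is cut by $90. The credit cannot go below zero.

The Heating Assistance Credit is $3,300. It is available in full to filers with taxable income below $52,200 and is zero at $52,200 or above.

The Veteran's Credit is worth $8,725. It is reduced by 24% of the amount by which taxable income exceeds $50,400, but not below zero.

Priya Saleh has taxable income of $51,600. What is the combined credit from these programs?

Retirement Saver's Credit: income exceeds $39,200 by $12,400, which is 13 full-or-partial $1,000 increments; reduction = 13 × $90 = $1,170, leaving $429.
Heating Assistance Credit: $51,600 is below the $52,200 cutoff, so the full $3,300 applies.
Veteran's Credit: 24% of the $1,200 excess over $50,400 is $288; credit = $8,725 − $288 = $8,437.
Total: $429 + $3,300 + $8,437 = $12,166.

$12,166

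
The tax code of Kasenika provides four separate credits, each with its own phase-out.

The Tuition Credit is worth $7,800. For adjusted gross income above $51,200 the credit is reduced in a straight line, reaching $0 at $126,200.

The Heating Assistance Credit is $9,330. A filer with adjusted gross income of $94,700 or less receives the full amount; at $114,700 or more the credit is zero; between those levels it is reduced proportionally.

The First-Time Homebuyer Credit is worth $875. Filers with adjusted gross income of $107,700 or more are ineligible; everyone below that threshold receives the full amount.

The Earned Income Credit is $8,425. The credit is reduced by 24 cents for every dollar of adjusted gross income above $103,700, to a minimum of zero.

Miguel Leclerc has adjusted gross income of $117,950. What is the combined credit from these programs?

Tuition Credit: $117,950 is $66,750 into a $75,000 phase-out range, leaving 8,250/75,000 of the credit: $7,800 × 8,250/75,000 = $858.
Heating Assistance Credit: $117,950 is at or above $114,700, so the credit is $0.
First-Time Homebuyer Credit: $117,950 meets or exceeds the $107,700 cutoff, so the credit is $0.
Earned Income Credit: 24% of the $14,250 excess over $103,700 is $3,420; credit = $8,425 − $3,420 = $5,005.
Total: $858 + $0 + $0 + $5,005 = $5,863.

$5,863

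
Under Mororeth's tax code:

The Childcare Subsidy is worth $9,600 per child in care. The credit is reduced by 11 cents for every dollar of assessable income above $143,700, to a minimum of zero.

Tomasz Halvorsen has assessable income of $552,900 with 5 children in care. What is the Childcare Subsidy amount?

Childcare Subsidy: base = 5 × $9,600 = $48,000. 11% of the $409,200 excess over $143,700 is $45,012; credit = $48,000 − $45,012 = $2,988.

$2,988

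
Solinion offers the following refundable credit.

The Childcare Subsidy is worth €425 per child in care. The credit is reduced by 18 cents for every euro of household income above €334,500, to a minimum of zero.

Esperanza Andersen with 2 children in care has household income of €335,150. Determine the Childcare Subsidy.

€733

Childcare Subsidy: base = 2 × €425 = €850. 18% of the €650 excess over €334,500 is €117; credit = €850 − €117 = €733.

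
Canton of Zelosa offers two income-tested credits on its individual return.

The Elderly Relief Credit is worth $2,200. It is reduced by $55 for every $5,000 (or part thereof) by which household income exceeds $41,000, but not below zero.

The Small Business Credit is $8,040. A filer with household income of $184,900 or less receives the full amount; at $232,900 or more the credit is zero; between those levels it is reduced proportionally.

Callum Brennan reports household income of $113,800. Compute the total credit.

Elderly Relief Credit: income exceeds $41,000 by $72,800, which is 15 full-or-partial $5,000 increments; reduction = 15 × $55 = $825, leaving $1,375.
Small Business Credit: $113,800 is at or below the $184,900 threshold, so the full $8,040 applies.
Total: $1,375 + $8,040 = $9,415.

$9,415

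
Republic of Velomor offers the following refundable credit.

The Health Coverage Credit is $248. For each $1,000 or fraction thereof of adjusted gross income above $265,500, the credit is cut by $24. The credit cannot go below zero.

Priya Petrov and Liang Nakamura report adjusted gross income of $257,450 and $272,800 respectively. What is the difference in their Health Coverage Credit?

$192

Priya ($257,450): Health Coverage Credit: $257,450 is at or below the $265,500 threshold, so the full $248 applies.
Liang ($272,800): Health Coverage Credit: income exceeds $265,500 by $7,300, which is 8 full-or-partial $1,000 increments; reduction = 8 × $24 = $192, leaving $56.
Difference: |$248 − $56| = $192.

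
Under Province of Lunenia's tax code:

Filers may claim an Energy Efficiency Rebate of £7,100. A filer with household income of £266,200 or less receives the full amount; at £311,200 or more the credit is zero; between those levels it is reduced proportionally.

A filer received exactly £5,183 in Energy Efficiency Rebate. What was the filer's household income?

£278,350

£5,183 is 5,183/7,100 of the full £7,100, so 1,917/7,100 of the £45,000 range has been used: income = £266,200 + £45,000 × 1,917/7,100 = £278,350.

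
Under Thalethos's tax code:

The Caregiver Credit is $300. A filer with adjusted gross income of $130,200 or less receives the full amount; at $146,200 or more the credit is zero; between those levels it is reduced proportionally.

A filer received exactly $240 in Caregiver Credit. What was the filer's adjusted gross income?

$240 is 240/300 of the full $300, so 60/300 of the $16,000 range has been used: income = $130,200 + $16,000 × 60/300 = $133,400.

$133,400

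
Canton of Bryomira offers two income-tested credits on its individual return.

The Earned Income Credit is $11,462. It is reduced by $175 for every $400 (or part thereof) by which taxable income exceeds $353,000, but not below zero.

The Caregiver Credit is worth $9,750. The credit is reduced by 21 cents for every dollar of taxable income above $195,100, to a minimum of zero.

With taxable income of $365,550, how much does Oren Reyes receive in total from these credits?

$5,862

Earned Income Credit: income exceeds $353,000 by $12,550, which is 32 full-or-partial $400 increments; reduction = 32 × $175 = $5,600, leaving $5,862.
Caregiver Credit: 21% of the $170,450 excess over $195,100 is $35,794.50 ≥ base, so the credit is $0.
Total: $5,862 + $0 = $5,862.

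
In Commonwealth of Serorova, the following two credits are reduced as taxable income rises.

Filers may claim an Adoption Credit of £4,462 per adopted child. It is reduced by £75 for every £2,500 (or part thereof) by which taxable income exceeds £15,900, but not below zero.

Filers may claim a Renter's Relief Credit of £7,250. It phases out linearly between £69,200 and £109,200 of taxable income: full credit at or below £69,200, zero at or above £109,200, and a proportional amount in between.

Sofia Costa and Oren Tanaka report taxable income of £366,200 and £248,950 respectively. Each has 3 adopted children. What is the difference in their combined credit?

Sofia (£366,200): Adoption Credit: base = 3 × £4,462 = £13,386. income exceeds £15,900 by £350,300, which is 141 full-or-partial £2,500 increments; reduction = 141 × £75 = £10,575, leaving £2,811. Renter's Relief Credit: £366,200 is at or above £109,200, so the credit is £0. total £2,811 + £0 = £2,811
Oren (£248,950): Adoption Credit: base = 3 × £4,462 = £13,386. income exceeds £15,900 by £233,050, which is 94 full-or-partial £2,500 increments; reduction = 94 × £75 = £7,050, leaving £6,336. Renter's Relief Credit: £248,950 is at or above £109,200, so the credit is £0. total £6,336 + £0 = £6,336
Difference: |£2,811 − £6,336| = £3,525.

£3,525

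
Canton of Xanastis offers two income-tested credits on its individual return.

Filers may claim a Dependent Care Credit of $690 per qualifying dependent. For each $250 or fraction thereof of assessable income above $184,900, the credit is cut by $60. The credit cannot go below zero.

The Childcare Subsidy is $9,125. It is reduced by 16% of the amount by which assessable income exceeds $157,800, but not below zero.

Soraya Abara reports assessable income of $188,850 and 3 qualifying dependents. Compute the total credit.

Dependent Care Credit: base = 3 × $690 = $2,070. income exceeds $184,900 by $3,950, which is 16 full-or-partial $250 increments; reduction = 16 × $60 = $960, leaving $1,110.
Childcare Subsidy: 16% of the $31,050 excess over $157,800 is $4,968; credit = $9,125 − $4,968 = $4,157.
Total: $1,110 + $4,157 = $5,267.

$5,267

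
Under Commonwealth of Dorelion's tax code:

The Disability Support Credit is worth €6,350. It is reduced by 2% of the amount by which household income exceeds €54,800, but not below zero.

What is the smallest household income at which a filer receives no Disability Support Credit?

The credit falls by 2% of each euro above €54,800, so it reaches zero when the excess is €6,350 / 2% = €317,500: income = €54,800 + €317,500 = €372,300.

€372,300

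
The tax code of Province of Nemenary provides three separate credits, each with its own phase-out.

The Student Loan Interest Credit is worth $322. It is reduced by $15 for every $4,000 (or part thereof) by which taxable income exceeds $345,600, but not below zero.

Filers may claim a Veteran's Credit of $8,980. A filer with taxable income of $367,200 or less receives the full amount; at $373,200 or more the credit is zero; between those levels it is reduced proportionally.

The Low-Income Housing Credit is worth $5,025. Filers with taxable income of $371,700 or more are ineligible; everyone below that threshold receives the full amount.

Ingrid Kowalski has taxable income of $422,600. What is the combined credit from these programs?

Student Loan Interest Credit: income exceeds $345,600 by $77,000, which is 20 full-or-partial $4,000 increments; reduction = 20 × $15 = $300, leaving $22.
Veteran's Credit: $422,600 is at or above $373,200, so the credit is $0.
Low-Income Housing Credit: $422,600 meets or exceeds the $371,700 cutoff, so the credit is $0.
Total: $22 + $0 + $0 = $22.

$22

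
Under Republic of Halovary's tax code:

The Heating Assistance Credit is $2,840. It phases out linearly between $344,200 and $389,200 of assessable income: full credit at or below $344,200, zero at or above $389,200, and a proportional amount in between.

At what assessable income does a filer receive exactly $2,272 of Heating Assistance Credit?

$353,200

$2,272 is 2,272/2,840 of the full $2,840, so 568/2,840 of the $45,000 range has been used: income = $344,200 + $45,000 × 568/2,840 = $353,200.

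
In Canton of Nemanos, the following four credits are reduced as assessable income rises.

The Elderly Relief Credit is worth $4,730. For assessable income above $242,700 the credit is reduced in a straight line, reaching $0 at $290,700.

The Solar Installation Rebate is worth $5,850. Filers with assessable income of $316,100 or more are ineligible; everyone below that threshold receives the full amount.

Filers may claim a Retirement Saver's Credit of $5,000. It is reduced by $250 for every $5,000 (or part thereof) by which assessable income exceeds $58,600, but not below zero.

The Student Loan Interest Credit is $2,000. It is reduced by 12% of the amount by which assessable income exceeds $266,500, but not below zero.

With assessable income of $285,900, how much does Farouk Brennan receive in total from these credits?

Elderly Relief Credit: $285,900 is $43,200 into a $48,000 phase-out range, leaving 4,800/48,000 of the credit: $4,730 × 4,800/48,000 = $473.
Solar Installation Rebate: $285,900 is below the $316,100 cutoff, so the full $5,850 applies.
Retirement Saver's Credit: income exceeds $58,600 by $227,300 → 46 increments × $250 = $11,500 ≥ base, so the credit is $0.
Student Loan Interest Credit: 12% of the $19,400 excess over $266,500 is $2,328 ≥ base, so the credit is $0.
Total: $473 + $5,850 + $0 + $0 = $6,323.

$6,323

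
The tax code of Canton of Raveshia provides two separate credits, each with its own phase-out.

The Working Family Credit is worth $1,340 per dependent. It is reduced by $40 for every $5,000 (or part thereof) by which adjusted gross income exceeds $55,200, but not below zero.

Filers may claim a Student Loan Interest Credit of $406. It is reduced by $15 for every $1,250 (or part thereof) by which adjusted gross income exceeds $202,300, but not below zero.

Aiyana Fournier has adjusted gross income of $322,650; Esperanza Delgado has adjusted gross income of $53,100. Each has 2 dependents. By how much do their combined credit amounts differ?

$2,566

Aiyana ($322,650): Working Family Credit: base = 2 × $1,340 = $2,680. income exceeds $55,200 by $267,450, which is 54 full-or-partial $5,000 increments; reduction = 54 × $40 = $2,160, leaving $520. Student Loan Interest Credit: income exceeds $202,300 by $120,350 → 97 increments × $15 = $1,455 ≥ base, so the credit is $0. total $520 + $0 = $520
Esperanza ($53,100): Working Family Credit: base = 2 × $1,340 = $2,680. $53,100 is at or below the $55,200 threshold, so the full $2,680 applies. Student Loan Interest Credit: $53,100 is at or below the $202,300 threshold, so the full $406 applies. total $2,680 + $406 = $3,086
Difference: |$520 − $3,086| = $2,566.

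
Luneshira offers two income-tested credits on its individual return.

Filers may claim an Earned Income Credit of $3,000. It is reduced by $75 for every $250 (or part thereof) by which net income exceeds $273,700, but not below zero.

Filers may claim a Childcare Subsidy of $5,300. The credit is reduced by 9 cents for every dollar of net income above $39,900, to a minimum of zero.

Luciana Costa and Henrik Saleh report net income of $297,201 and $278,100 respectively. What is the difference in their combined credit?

$1,650

Luciana ($297,201): Earned Income Credit: income exceeds $273,700 by $23,501 → 95 increments × $75 = $7,125 ≥ base, so the credit is $0. Childcare Subsidy: 9% of the $257,301 excess over $39,900 is $23,157.09 ≥ base, so the credit is $0. total $0 + $0 = $0
Henrik ($278,100): Earned Income Credit: income exceeds $273,700 by $4,400, which is 18 full-or-partial $250 increments; reduction = 18 × $75 = $1,350, leaving $1,650. Childcare Subsidy: 9% of the $238,200 excess over $39,900 is $21,438 ≥ base, so the credit is $0. total $1,650 + $0 = $1,650
Difference: |$0 − $1,650| = $1,650.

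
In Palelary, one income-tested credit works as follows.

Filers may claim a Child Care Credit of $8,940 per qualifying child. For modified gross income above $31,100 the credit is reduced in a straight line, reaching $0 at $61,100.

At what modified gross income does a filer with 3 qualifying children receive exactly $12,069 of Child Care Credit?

Full credit = 3 × $8,940 = $26,820.
$12,069 is 12,069/26,820 of the full $26,820, so 14,751/26,820 of the $30,000 range has been used: income = $31,100 + $30,000 × 14,751/26,820 = $47,600.

$47,600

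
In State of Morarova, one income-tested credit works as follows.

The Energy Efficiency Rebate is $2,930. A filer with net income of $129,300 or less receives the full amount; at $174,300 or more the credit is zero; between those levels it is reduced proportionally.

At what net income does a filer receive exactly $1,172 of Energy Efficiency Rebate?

$156,300

$1,172 is 1,172/2,930 of the full $2,930, so 1,758/2,930 of the $45,000 range has been used: income = $129,300 + $45,000 × 1,758/2,930 = $156,300.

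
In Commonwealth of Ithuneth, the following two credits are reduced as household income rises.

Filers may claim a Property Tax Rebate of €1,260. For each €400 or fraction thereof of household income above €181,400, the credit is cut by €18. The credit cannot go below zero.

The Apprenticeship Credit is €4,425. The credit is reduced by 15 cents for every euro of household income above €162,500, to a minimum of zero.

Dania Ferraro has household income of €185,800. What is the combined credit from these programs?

Property Tax Rebate: income exceeds €181,400 by €4,400, which is 11 full-or-partial €400 increments; reduction = 11 × €18 = €198, leaving €1,062.
Apprenticeship Credit: 15% of the €23,300 excess over €162,500 is €3,495; credit = €4,425 − €3,495 = €930.
Total: €1,062 + €930 = €1,992.

€1,992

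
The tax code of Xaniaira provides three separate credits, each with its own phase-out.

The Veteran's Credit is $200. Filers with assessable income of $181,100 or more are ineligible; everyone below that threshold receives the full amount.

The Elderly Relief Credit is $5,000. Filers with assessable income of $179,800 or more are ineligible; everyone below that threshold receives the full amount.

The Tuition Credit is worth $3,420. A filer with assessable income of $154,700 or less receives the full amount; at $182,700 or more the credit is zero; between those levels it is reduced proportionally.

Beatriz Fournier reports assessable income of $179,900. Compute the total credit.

$542

Veteran's Credit: $179,900 is below the $181,100 cutoff, so the full $200 applies.
Elderly Relief Credit: $179,900 meets or exceeds the $179,800 cutoff, so the credit is $0.
Tuition Credit: $179,900 is $25,200 into a $28,000 phase-out range, leaving 2,800/28,000 of the credit: $3,420 × 2,800/28,000 = $342.
Total: $200 + $0 + $342 = $542.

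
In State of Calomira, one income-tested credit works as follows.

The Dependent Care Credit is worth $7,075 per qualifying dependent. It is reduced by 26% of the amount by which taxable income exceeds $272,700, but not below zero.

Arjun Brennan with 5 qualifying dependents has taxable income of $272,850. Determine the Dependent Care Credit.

Dependent Care Credit: base = 5 × $7,075 = $35,375. 26% of the $150 excess over $272,700 is $39; credit = $35,375 − $39 = $35,336.

$35,336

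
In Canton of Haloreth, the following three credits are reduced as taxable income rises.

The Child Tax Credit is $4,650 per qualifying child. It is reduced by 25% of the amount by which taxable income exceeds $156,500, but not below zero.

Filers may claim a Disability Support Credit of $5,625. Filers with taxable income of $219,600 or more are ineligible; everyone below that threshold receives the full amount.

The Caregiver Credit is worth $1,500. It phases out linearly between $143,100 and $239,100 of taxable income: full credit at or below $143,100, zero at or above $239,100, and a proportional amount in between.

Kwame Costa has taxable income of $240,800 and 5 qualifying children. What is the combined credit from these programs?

$2,175

Child Tax Credit: base = 5 × $4,650 = $23,250. 25% of the $84,300 excess over $156,500 is $21,075; credit = $23,250 − $21,075 = $2,175.
Disability Support Credit: $240,800 meets or exceeds the $219,600 cutoff, so the credit is $0.
Caregiver Credit: $240,800 is at or above $239,100, so the credit is $0.
Total: $2,175 + $0 + $0 = $2,175.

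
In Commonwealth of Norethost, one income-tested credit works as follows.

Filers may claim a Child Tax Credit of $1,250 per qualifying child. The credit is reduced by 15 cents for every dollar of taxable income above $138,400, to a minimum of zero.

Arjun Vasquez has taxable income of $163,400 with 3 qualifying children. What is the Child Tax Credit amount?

$0

Child Tax Credit: base = 3 × $1,250 = $3,750. 15% of the $25,000 excess over $138,400 is $3,750 ≥ base, so the credit is $0.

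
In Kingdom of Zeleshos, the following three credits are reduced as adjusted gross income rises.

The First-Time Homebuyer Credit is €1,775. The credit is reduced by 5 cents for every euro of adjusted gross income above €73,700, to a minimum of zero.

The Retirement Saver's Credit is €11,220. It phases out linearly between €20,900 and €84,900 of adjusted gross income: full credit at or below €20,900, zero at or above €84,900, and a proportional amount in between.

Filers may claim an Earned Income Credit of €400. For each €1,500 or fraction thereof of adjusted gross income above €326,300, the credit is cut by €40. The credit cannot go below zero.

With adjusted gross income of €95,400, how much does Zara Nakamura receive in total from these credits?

€1,090

First-Time Homebuyer Credit: 5% of the €21,700 excess over €73,700 is €1,085; credit = €1,775 − €1,085 = €690.
Retirement Saver's Credit: €95,400 is at or above €84,900, so the credit is €0.
Earned Income Credit: €95,400 is at or below the €326,300 threshold, so the full €400 applies.
Total: €690 + €0 + €400 = €1,090.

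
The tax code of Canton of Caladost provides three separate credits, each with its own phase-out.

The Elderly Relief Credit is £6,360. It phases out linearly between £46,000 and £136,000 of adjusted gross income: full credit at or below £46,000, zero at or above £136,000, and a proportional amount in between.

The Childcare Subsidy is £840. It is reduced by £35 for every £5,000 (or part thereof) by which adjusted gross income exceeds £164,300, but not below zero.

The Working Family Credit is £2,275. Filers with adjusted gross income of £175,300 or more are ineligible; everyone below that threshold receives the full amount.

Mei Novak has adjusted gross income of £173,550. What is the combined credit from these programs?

£3,045

Elderly Relief Credit: £173,550 is at or above £136,000, so the credit is £0.
Childcare Subsidy: income exceeds £164,300 by £9,250, which is 2 full-or-partial £5,000 increments; reduction = 2 × £35 = £70, leaving £770.
Working Family Credit: £173,550 is below the £175,300 cutoff, so the full £2,275 applies.
Total: £0 + £770 + £2,275 = £3,045.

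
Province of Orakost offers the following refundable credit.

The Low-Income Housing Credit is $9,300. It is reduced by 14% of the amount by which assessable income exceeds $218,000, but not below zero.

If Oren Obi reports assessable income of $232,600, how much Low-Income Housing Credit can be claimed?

Low-Income Housing Credit: 14% of the $14,600 excess over $218,000 is $2,044; credit = $9,300 − $2,044 = $7,256.

$7,256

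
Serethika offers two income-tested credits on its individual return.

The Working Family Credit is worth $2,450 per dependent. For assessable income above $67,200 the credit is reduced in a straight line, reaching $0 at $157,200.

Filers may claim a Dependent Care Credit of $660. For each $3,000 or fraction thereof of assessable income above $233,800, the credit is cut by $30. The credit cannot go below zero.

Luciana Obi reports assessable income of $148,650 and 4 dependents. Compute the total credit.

$1,591

Working Family Credit: base = 4 × $2,450 = $9,800. $148,650 is $81,450 into a $90,000 phase-out range, leaving 8,550/90,000 of the credit: $9,800 × 8,550/90,000 = $931.
Dependent Care Credit: $148,650 is at or below the $233,800 threshold, so the full $660 applies.
Total: $931 + $660 = $1,591.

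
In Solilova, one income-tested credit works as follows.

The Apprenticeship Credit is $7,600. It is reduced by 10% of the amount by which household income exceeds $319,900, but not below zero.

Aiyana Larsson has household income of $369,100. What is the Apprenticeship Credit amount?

Apprenticeship Credit: 10% of the $49,200 excess over $319,900 is $4,920; credit = $7,600 − $4,920 = $2,680.

$2,680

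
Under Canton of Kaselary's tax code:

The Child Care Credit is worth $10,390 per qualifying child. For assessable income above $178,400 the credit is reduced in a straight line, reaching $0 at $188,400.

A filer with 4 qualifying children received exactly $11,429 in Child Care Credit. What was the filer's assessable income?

$185,650

Full credit = 4 × $10,390 = $41,560.
$11,429 is 11,429/41,560 of the full $41,560, so 30,131/41,560 of the $10,000 range has been used: income = $178,400 + $10,000 × 30,131/41,560 = $185,650.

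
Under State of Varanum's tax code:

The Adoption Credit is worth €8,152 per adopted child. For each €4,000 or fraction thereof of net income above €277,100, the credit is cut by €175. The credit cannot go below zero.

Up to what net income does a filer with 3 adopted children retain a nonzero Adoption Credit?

Full credit = 3 × €8,152 = €24,456.
After 139 increments the reduction is 139 × €175 = €24,325, leaving €131; one more increment wipes it out. Increment 139 ends at excess 139 × €4,000 = €556,000, so the highest qualifying income is €277,100 + €556,000 = €833,100.

€833,100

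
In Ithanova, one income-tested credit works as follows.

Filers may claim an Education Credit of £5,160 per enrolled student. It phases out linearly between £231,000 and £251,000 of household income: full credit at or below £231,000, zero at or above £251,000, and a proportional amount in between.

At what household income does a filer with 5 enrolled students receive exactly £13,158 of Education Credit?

Full credit = 5 × £5,160 = £25,800.
£13,158 is 13,158/25,800 of the full £25,800, so 12,642/25,800 of the £20,000 range has been used: income = £231,000 + £20,000 × 12,642/25,800 = £240,800.

£240,800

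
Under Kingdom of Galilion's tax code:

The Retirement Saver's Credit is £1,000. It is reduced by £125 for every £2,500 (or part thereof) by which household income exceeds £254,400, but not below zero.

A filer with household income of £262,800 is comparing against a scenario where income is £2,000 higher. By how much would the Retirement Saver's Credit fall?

£125

At £262,800 — income exceeds £254,400 by £8,400, which is 4 full-or-partial £2,500 increments; reduction = 4 × £125 = £500, leaving £500.
At £264,800 — income exceeds £254,400 by £10,400, which is 5 full-or-partial £2,500 increments; reduction = 5 × £125 = £625, leaving £375.
Lost: £500 − £375 = £125.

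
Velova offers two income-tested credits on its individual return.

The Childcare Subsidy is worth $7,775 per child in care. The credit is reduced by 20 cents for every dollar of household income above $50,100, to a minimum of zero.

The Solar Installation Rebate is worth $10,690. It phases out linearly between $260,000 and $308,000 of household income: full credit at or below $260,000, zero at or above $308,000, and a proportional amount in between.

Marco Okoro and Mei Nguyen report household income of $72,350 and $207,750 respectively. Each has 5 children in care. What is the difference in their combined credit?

Marco ($72,350): Childcare Subsidy: base = 5 × $7,775 = $38,875. 20% of the $22,250 excess over $50,100 is $4,450; credit = $38,875 − $4,450 = $34,425. Solar Installation Rebate: $72,350 is at or below the $260,000 threshold, so the full $10,690 applies. total $34,425 + $10,690 = $45,115
Mei ($207,750): Childcare Subsidy: base = 5 × $7,775 = $38,875. 20% of the $157,650 excess over $50,100 is $31,530; credit = $38,875 − $31,530 = $7,345. Solar Installation Rebate: $207,750 is at or below the $260,000 threshold, so the full $10,690 applies. total $7,345 + $10,690 = $18,035
Difference: |$45,115 − $18,035| = $27,080.

$27,080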